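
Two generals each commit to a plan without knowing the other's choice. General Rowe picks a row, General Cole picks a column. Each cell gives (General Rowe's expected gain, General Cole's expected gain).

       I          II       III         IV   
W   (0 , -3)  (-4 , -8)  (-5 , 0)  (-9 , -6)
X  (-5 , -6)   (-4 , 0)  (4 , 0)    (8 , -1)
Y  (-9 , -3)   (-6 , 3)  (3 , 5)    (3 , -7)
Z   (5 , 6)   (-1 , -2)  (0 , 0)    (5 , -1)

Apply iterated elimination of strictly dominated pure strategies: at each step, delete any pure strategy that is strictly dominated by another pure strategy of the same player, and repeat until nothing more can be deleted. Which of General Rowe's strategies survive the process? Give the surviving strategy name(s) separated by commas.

For General Rowe, Z strictly dominates W on the remaining columns (I: 5>0, II: -1>-4, III: 0>-5, IV: 5>-9); eliminate W.
General Rowe's strategy Y is strictly dominated by X (I: -5>-9, II: -4>-6, III: 4>3, IV: 8>3) and is removed.
General Cole's strategy IV is strictly dominated by III (X: 0>-1, Z: 0>-1) and is removed.
Among the remaining strategies, none is strictly dominated by another pure strategy of the same player, so the elimination stops.
Surviving strategies — General Rowe: {X, Z}; General Cole: {I, II, III}.

X, Z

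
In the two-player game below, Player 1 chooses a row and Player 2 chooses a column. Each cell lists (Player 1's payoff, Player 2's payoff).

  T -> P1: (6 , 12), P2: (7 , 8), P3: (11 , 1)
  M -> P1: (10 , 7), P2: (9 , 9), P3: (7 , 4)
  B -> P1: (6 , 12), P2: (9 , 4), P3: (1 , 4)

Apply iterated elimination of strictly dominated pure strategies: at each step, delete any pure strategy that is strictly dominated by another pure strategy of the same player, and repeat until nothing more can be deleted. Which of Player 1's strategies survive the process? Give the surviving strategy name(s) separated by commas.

M, B

For Player 2, P1 strictly dominates P3 on the remaining rows (T: 12>1, M: 7>4, B: 12>4); eliminate P3.
Row T is eliminated: M beats it against every remaining column (P1: 10>6, P2: 9>7).
Among the remaining strategies, none is strictly dominated by another pure strategy of the same player, so the elimination stops.
Surviving strategies — Player 1: {M, B}; Player 2: {P1, P2}.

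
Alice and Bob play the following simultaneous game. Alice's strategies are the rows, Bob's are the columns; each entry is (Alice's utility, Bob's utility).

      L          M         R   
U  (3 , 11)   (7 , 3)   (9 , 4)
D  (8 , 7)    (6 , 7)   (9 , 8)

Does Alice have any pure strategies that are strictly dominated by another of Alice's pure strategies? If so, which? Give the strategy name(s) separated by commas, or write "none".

U: no other strategy beats it everywhere (D at M (7>6)).
Nothing dominates D: U at L (8>3).

none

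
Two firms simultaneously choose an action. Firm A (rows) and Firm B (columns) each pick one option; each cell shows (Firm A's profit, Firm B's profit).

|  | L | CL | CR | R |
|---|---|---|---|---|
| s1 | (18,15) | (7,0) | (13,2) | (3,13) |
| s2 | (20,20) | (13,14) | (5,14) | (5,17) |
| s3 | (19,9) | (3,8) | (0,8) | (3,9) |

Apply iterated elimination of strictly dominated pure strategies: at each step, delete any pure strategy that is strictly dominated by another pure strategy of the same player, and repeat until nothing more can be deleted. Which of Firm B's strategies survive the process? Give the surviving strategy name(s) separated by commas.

L

For Firm A, s2 strictly dominates s3 on the remaining columns (L: 20>19, CL: 13>3, CR: 5>0, R: 5>3); eliminate s3.
Firm B's strategy CL is strictly dominated by L (s1: 15>0, s2: 20>14) and is removed.
Firm B's strategy CR is strictly dominated by L (s1: 15>2, s2: 20>14) and is removed.
Firm A's strategy s1 is strictly dominated by s2 (L: 20>18, R: 5>3) and is removed.
Column R is eliminated: L beats it against every remaining row (s2: 20>17).
Among the remaining strategies, none is strictly dominated by another pure strategy of the same player, so the elimination stops.
Surviving strategies — Firm A: {s2}; Firm B: {L}.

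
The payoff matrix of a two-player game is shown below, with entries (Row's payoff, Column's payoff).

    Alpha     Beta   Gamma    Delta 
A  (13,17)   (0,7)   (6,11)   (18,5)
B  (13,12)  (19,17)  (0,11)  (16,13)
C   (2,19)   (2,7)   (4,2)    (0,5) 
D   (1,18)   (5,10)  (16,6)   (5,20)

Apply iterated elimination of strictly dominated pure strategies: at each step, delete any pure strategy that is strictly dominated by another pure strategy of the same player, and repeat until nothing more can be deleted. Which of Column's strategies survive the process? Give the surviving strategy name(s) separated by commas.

Alpha, Beta

Column's strategy Gamma is strictly dominated by Alpha (A: 17>11, B: 12>11, C: 19>2, D: 18>6) and is removed.
Row C is eliminated: B beats it against every remaining column (Alpha: 13>2, Beta: 19>2, Delta: 16>0).
For Row, B strictly dominates D on the remaining columns (Alpha: 13>1, Beta: 19>5, Delta: 16>5); eliminate D.
For Column, Beta strictly dominates Delta on the remaining rows (A: 7>5, B: 17>13); eliminate Delta.
Among the remaining strategies, none is strictly dominated by another pure strategy of the same player, so the elimination stops.
Surviving strategies — Row: {A, B}; Column: {Alpha, Beta}.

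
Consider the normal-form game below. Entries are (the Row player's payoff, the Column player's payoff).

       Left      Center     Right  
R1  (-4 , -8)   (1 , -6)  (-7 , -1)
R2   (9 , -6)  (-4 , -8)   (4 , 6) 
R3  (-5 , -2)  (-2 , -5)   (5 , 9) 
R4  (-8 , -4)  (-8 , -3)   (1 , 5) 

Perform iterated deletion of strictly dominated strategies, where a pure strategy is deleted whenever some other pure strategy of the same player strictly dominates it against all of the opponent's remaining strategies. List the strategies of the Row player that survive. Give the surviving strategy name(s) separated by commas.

The Row player's strategy R4 is strictly dominated by R2 (Left: 9>-8, Center: -4>-8, Right: 4>1) and is removed.
For the Column player, Right strictly dominates Left on the remaining rows (R1: -1>-8, R2: 6>-6, R3: 9>-2); eliminate Left.
For the Row player, R3 strictly dominates R2 on the remaining columns (Center: -2>-4, Right: 5>4); eliminate R2.
The Column player's strategy Center is strictly dominated by Right (R1: -1>-6, R3: 9>-5) and is removed.
For the Row player, R3 strictly dominates R1 on the remaining columns (Right: 5>-7); eliminate R1.
Among the remaining strategies, none is strictly dominated by another pure strategy of the same player, so the elimination stops.
Surviving strategies — the Row player: {R3}; the Column player: {Right}.

R3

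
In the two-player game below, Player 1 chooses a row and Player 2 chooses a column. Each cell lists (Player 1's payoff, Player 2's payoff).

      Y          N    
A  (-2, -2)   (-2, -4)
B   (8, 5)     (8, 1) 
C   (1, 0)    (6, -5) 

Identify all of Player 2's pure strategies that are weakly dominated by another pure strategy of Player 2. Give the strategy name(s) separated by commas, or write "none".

N

Nothing dominates Y: N at A (-2>-4).
N is weakly dominated by Y (A: -2>-4, B: 5>1, C: 0>-5).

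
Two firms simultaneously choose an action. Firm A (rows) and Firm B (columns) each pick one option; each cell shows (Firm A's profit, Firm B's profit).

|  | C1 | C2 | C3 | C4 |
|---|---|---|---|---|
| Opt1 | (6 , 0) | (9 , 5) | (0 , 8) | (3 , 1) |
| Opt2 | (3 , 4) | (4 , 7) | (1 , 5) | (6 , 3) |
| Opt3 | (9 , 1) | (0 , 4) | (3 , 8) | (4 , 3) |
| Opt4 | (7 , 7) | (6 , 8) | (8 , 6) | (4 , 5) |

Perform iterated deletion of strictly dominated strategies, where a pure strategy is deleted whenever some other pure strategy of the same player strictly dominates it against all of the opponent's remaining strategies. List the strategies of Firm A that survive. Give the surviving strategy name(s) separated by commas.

Opt1, Opt4

Firm B's strategy C1 is strictly dominated by C2 (Opt1: 5>0, Opt2: 7>4, Opt3: 4>1, Opt4: 8>7) and is removed.
Firm B's strategy C4 is strictly dominated by C2 (Opt1: 5>1, Opt2: 7>3, Opt3: 4>3, Opt4: 8>5) and is removed.
Row Opt2 is eliminated: Opt4 beats it against every remaining column (C2: 6>4, C3: 8>1).
Firm A's strategy Opt3 is strictly dominated by Opt4 (C2: 6>0, C3: 8>3) and is removed.
Among the remaining strategies, none is strictly dominated by another pure strategy of the same player, so the elimination stops.
Surviving strategies — Firm A: {Opt1, Opt4}; Firm B: {C2, C3}.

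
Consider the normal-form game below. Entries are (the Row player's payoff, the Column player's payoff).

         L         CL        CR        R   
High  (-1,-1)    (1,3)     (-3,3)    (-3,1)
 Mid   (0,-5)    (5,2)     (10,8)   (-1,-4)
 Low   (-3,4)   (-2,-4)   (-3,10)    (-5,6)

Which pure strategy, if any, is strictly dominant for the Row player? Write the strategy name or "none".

Mid vs High: L: 0>-1, CL: 5>1, CR: 10>-3, R: -1>-3.
Mid vs Low: L: 0>-3, CL: 5>-2, CR: 10>-3, R: -1>-5.
Mid strictly beats every other strategy against every opponent action, so it is strictly dominant.

Mid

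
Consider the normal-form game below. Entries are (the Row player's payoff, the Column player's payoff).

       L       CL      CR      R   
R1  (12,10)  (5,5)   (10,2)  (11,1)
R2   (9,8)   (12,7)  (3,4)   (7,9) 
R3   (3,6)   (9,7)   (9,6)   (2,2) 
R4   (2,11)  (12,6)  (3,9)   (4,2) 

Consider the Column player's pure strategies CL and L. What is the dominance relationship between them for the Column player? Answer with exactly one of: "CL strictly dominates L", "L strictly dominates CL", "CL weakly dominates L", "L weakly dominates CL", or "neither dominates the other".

neither dominates the other

Compare CL to L across every action of the Row player: R1: 5<10, R2: 7<8, R3: 7>6, R4: 6<11.
CL does better at R3 but worse at R1, R2, R4; neither strategy dominates the other.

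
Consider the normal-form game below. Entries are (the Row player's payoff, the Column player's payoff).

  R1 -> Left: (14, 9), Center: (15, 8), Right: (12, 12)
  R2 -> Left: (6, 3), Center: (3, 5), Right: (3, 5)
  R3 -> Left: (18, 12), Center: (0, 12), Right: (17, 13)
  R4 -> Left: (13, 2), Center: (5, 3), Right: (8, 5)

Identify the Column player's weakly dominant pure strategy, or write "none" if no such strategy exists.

Right vs Left: R1: 12>9, R2: 5>3, R3: 13>12, R4: 5>2.
Right vs Center: R1: 12>8, R2: 5=5, R3: 13>12, R4: 5>3.
Right is at least as good as every other strategy against every opponent action, so it is weakly dominant.

Right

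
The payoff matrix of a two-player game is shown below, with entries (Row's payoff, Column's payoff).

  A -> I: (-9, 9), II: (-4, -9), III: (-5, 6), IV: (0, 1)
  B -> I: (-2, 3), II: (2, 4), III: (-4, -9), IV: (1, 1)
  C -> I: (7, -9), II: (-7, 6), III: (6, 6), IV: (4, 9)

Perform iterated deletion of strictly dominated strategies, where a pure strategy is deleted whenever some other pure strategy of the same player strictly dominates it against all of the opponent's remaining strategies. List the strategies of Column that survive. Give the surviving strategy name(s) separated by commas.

II, IV

Row's strategy A is strictly dominated by B (I: -2>-9, II: 2>-4, III: -4>-5, IV: 1>0) and is removed.
For Column, II strictly dominates I on the remaining rows (B: 4>3, C: 6>-9); eliminate I.
Column III is eliminated: IV beats it against every remaining row (B: 1>-9, C: 9>6).
Among the remaining strategies, none is strictly dominated by another pure strategy of the same player, so the elimination stops.
Surviving strategies — Row: {B, C}; Column: {II, IV}.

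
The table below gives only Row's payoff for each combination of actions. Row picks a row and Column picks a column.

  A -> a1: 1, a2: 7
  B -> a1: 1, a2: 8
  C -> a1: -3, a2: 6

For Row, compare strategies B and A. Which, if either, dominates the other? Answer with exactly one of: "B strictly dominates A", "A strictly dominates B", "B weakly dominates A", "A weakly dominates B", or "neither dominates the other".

Compare B to A across each choice by Column: a1: 1=1, a2: 8>7.
B is at least as good everywhere and strictly better somewhere (tied only at a1), so B weakly but not strictly dominates A.

B weakly dominates A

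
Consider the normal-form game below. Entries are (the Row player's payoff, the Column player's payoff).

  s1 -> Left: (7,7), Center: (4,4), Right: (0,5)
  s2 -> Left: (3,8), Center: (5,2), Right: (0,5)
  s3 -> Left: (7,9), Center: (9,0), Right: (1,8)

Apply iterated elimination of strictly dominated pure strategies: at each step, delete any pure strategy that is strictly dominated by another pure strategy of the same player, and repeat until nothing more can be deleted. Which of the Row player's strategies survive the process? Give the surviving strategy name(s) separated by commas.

s1, s3

For the Row player, s3 strictly dominates s2 on the remaining columns (Left: 7>3, Center: 9>5, Right: 1>0); eliminate s2.
The Column player's strategy Center is strictly dominated by Left (s1: 7>4, s3: 9>0) and is removed.
The Column player's strategy Right is strictly dominated by Left (s1: 7>5, s3: 9>8) and is removed.
Among the remaining strategies, none is strictly dominated by another pure strategy of the same player, so the elimination stops.
Surviving strategies — the Row player: {s1, s3}; the Column player: {Left}.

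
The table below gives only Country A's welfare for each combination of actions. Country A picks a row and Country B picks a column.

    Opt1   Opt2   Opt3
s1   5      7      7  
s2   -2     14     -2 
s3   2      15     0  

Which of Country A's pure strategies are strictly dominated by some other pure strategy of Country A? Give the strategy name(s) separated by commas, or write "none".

s2

Nothing dominates s1: s2 at Opt1 (5>-2); s3 at Opt1 (5>2).
s2: dominated, since s3 does at least as well everywhere (Opt1: 2>-2, Opt2: 15>14, Opt3: 0>-2).
s3: no other strategy beats it everywhere (s1 at Opt2 (15>7); s2 at Opt1 (2>-2)).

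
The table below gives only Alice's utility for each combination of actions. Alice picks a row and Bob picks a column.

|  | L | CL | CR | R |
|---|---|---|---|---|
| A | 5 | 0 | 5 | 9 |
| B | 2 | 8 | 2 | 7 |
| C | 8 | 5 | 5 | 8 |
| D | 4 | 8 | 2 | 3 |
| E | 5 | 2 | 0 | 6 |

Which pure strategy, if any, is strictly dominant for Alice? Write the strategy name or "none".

A fails to dominate B at CL (0<8).
B fails to dominate A at L (2<5).
C fails to dominate A at CR (5=5).
D fails to dominate A at L (4<5).
E fails to dominate A at L (5=5).
No single strategy dominates all the others.

none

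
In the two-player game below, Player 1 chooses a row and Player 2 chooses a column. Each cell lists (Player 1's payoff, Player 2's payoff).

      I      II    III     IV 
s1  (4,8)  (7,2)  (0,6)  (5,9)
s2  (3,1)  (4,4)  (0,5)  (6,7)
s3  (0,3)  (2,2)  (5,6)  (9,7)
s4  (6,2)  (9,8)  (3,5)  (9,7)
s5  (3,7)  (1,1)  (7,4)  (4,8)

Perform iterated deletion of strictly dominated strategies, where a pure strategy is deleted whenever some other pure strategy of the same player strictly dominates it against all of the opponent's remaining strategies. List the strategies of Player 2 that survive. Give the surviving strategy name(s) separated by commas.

For Player 1, s4 strictly dominates s1 on the remaining columns (I: 6>4, II: 9>7, III: 3>0, IV: 9>5); eliminate s1.
Row s2 is eliminated: s4 beats it against every remaining column (I: 6>3, II: 9>4, III: 3>0, IV: 9>6).
For Player 2, IV strictly dominates I on the remaining rows (s3: 7>3, s4: 7>2, s5: 8>7); eliminate I.
Player 2's strategy III is strictly dominated by IV (s3: 7>6, s4: 7>5, s5: 8>4) and is removed.
For Player 1, s3 strictly dominates s5 on the remaining columns (II: 2>1, IV: 9>4); eliminate s5.
Among the remaining strategies, none is strictly dominated by another pure strategy of the same player, so the elimination stops.
Surviving strategies — Player 1: {s3, s4}; Player 2: {II, IV}.

II, IV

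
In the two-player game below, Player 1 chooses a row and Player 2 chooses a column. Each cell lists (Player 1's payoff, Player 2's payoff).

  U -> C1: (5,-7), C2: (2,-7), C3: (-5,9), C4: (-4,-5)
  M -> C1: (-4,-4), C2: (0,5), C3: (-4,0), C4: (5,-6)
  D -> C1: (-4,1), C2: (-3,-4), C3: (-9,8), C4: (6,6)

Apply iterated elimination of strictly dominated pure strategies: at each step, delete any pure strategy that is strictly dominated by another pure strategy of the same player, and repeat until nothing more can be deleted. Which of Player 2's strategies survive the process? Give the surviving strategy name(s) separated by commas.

Player 2's strategy C1 is strictly dominated by C3 (U: 9>-7, M: 0>-4, D: 8>1) and is removed.
Column C4 is eliminated: C3 beats it against every remaining row (U: 9>-5, M: 0>-6, D: 8>6).
Row D is eliminated: U beats it against every remaining column (C2: 2>-3, C3: -5>-9).
Among the remaining strategies, none is strictly dominated by another pure strategy of the same player, so the elimination stops.
Surviving strategies — Player 1: {U, M}; Player 2: {C2, C3}.

C2, C3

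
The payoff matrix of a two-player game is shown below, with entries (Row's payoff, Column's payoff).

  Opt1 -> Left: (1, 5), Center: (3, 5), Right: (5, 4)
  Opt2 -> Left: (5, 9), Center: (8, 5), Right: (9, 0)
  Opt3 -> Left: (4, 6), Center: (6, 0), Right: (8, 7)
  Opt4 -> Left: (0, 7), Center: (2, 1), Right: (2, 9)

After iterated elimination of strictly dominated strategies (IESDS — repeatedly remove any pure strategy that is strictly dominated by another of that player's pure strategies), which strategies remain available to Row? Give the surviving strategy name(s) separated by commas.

Opt2

Row Opt1 is eliminated: Opt2 beats it against every remaining column (Left: 5>1, Center: 8>3, Right: 9>5).
For Row, Opt2 strictly dominates Opt3 on the remaining columns (Left: 5>4, Center: 8>6, Right: 9>8); eliminate Opt3.
For Row, Opt2 strictly dominates Opt4 on the remaining columns (Left: 5>0, Center: 8>2, Right: 9>2); eliminate Opt4.
For Column, Left strictly dominates Center on the remaining rows (Opt2: 9>5); eliminate Center.
Column Right is eliminated: Left beats it against every remaining row (Opt2: 9>0).
Among the remaining strategies, none is strictly dominated by another pure strategy of the same player, so the elimination stops.
Surviving strategies — Row: {Opt2}; Column: {Left}.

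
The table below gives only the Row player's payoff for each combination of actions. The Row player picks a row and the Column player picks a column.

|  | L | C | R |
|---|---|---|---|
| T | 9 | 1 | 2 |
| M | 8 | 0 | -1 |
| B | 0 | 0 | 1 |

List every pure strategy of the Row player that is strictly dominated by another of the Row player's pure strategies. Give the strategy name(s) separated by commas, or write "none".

Nothing dominates T: M at L (9>8); B at L (9>0).
M: dominated, since T does at least as well everywhere (L: 9>8, C: 1>0, R: 2>-1).
B is strictly dominated by T (L: 9>0, C: 1>0, R: 2>1).

M, B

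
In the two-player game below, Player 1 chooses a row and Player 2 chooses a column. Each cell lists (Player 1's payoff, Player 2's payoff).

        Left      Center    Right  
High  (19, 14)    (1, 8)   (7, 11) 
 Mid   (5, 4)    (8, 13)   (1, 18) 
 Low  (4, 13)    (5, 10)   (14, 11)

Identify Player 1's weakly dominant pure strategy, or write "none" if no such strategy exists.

none

High fails to dominate Mid at Center (1<8).
Mid fails to dominate High at Left (5<19).
Low fails to dominate High at Left (4<19).
No single strategy dominates all the others.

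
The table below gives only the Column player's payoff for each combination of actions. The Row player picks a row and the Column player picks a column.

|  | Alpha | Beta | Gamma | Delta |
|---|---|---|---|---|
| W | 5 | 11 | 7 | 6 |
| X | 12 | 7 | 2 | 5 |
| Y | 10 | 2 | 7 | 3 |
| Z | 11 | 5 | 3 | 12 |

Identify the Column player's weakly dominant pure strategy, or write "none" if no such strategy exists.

Alpha fails to dominate Beta at W (5<11).
Beta fails to dominate Alpha at X (7<12).
Gamma fails to dominate Alpha at X (2<12).
Delta fails to dominate Alpha at X (5<12).
No single strategy dominates all the others.

none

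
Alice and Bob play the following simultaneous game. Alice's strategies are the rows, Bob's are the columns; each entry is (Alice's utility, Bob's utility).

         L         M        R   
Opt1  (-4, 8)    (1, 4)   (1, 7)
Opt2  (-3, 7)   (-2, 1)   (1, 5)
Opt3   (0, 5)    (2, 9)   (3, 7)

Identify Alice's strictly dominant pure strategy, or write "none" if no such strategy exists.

Opt3 vs Opt1: L: 0>-4, M: 2>1, R: 3>1.
Opt3 vs Opt2: L: 0>-3, M: 2>-2, R: 3>1.
Opt3 strictly beats every other strategy against every opponent action, so it is strictly dominant.

Opt3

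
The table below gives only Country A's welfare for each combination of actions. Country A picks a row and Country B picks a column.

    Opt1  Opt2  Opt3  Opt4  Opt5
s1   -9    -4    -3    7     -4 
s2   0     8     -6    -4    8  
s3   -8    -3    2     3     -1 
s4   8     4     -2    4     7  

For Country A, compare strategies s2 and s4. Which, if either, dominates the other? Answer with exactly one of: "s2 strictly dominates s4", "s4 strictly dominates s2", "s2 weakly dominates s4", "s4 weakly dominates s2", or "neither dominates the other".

neither dominates the other

s2's payoffs vs s4's, by Country B's action — Opt1: 0<8, Opt2: 8>4, Opt3: -6<-2, Opt4: -4<4, Opt5: 8>7.
s2 does better at Opt2, Opt5 but worse at Opt1, Opt3, Opt4; neither strategy dominates the other.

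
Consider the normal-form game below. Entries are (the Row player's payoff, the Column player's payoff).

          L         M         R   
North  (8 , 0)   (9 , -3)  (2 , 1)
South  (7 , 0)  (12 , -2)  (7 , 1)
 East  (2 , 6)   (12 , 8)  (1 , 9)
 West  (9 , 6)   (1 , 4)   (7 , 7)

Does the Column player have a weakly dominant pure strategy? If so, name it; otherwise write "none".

R vs L: North: 1>0, South: 1>0, East: 9>6, West: 7>6.
R vs M: North: 1>-3, South: 1>-2, East: 9>8, West: 7>4.
R is at least as good as every other strategy against every opponent action, so it is weakly dominant.

R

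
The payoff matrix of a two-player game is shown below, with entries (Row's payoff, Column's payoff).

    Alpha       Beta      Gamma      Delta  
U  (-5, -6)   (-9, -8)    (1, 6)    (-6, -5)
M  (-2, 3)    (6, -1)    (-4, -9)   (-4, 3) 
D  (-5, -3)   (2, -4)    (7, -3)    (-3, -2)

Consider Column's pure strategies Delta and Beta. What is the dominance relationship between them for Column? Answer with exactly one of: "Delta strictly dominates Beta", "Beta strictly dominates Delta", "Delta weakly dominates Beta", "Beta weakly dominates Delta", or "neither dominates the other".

Delta strictly dominates Beta

Compare Delta to Beta across each opponent action: U: -5>-8, M: 3>-1, D: -2>-4.
Delta gives a strictly higher payoff against each opponent action, so Delta strictly dominates Beta.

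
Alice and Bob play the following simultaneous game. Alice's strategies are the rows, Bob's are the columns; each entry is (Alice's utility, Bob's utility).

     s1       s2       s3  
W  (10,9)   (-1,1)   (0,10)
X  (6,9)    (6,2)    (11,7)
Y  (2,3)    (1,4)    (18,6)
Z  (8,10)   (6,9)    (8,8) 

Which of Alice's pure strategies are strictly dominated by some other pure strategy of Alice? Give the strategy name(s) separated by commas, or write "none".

W: no other strategy beats it everywhere (X at s1 (10>6); Y at s1 (10>2); Z at s1 (10>8)).
X: no other strategy beats it everywhere (W at s2 (6>-1); Y at s1 (6>2); Z at s2 (6=6)).
Nothing dominates Y: W at s2 (1>-1); X at s3 (18>11); Z at s3 (18>8).
Z is not dominated — it holds its own against W at s2 (6>-1); X at s1 (8>6); Y at s1 (8>2).

none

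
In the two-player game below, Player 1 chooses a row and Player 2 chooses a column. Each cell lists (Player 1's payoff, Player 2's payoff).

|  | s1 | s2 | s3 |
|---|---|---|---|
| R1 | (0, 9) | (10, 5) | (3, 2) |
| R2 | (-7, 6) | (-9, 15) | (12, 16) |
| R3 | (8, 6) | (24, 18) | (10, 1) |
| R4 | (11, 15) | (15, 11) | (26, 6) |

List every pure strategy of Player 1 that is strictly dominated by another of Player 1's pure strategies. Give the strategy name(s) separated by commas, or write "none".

R3 strictly dominates R1 — s1: 8>0, s2: 24>10, s3: 10>3.
R4 strictly dominates R2 — s1: 11>-7, s2: 15>-9, s3: 26>12.
R3: no other strategy beats it everywhere (R1 at s1 (8>0); R2 at s1 (8>-7); R4 at s2 (24>15)).
R4 is not dominated — it holds its own against R1 at s1 (11>0); R2 at s1 (11>-7); R3 at s1 (11>8).

R1, R2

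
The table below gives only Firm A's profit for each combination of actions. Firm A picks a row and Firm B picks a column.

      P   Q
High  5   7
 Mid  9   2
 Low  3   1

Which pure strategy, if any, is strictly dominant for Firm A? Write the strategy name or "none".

none

High fails to dominate Mid at P (5<9).
Mid fails to dominate High at Q (2<7).
Low fails to dominate High at P (3<5).
No single strategy dominates all the others.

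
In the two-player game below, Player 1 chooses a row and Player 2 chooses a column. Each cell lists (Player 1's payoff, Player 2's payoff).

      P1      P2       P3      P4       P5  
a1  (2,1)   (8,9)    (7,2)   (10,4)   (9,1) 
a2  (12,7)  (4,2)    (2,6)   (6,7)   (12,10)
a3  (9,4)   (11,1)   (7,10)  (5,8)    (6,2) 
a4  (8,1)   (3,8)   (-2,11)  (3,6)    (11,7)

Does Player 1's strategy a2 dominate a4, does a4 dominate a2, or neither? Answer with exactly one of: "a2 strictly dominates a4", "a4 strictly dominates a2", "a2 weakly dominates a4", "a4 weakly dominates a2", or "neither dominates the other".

Compare a2 to a4 across each opponent action: P1: 12>8, P2: 4>3, P3: 2>-2, P4: 6>3, P5: 12>11.
Every comparison favours a2, so a2 strictly dominates a4.

a2 strictly dominates a4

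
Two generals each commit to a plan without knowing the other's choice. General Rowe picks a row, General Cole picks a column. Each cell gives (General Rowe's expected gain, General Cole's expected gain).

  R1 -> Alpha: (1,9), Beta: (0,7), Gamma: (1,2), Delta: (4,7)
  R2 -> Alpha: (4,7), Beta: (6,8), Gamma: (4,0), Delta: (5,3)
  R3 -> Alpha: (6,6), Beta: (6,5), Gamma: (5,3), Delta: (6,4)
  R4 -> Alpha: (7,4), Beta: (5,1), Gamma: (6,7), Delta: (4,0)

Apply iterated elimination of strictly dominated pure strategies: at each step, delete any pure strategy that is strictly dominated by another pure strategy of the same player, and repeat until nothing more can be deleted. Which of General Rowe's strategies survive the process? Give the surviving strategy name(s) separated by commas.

For General Rowe, R2 strictly dominates R1 on the remaining columns (Alpha: 4>1, Beta: 6>0, Gamma: 4>1, Delta: 5>4); eliminate R1.
For General Cole, Alpha strictly dominates Delta on the remaining rows (R2: 7>3, R3: 6>4, R4: 4>0); eliminate Delta.
Among the remaining strategies, none is strictly dominated by another pure strategy of the same player, so the elimination stops.
Surviving strategies — General Rowe: {R2, R3, R4}; General Cole: {Alpha, Beta, Gamma}.

R2, R3, R4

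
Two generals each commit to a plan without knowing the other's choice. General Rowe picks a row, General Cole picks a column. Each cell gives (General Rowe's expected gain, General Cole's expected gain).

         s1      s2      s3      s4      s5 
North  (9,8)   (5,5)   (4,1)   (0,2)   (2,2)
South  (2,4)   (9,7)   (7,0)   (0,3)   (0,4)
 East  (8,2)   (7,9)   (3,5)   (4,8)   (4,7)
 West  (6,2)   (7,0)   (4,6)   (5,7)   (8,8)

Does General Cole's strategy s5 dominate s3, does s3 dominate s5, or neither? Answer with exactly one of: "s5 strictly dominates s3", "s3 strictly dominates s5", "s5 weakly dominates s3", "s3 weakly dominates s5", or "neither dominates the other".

s5 strictly dominates s3

s5's payoffs vs s3's, by General Rowe's action — North: 2>1, South: 4>0, East: 7>5, West: 8>6.
Every comparison favours s5, so s5 strictly dominates s3.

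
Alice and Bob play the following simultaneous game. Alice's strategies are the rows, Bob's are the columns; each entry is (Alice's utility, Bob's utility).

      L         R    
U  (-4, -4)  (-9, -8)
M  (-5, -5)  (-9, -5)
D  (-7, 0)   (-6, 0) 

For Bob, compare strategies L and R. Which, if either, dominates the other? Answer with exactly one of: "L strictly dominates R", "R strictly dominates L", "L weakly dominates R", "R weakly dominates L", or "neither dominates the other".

Compare L to R across every action of Alice: U: -4>-8, M: -5=-5, D: 0=0.
L is at least as good everywhere and strictly better somewhere (tied only at M, D), so L weakly but not strictly dominates R.

L weakly dominates R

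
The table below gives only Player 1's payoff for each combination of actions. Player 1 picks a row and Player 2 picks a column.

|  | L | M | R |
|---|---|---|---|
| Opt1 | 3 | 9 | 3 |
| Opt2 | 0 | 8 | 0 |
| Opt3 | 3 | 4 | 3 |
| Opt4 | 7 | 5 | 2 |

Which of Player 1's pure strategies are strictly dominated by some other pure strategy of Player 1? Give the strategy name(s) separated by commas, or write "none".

Nothing dominates Opt1: Opt2 at L (3>0); Opt3 at L (3=3); Opt4 at M (9>5).
Opt2: dominated, since Opt1 does at least as well everywhere (L: 3>0, M: 9>8, R: 3>0).
Opt3: no other strategy beats it everywhere (Opt1 at L (3=3); Opt2 at L (3>0); Opt4 at R (3>2)).
Opt4 is not dominated — it holds its own against Opt1 at L (7>3); Opt2 at L (7>0); Opt3 at L (7>3).

Opt2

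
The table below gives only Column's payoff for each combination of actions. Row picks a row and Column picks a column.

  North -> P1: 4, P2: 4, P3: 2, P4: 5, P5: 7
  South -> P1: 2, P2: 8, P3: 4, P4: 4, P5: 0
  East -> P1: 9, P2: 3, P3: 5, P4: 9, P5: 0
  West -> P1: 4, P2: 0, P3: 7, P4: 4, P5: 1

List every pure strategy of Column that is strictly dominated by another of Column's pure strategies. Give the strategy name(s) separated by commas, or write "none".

P1: no other strategy beats it everywhere (P2 at North (4=4); P3 at North (4>2); P4 at East (9=9); P5 at South (2>0)).
P2: no other strategy beats it everywhere (P1 at North (4=4); P3 at North (4>2); P4 at South (8>4); P5 at South (8>0)).
P3: no other strategy beats it everywhere (P1 at South (4>2); P2 at East (5>3); P4 at South (4=4); P5 at South (4>0)).
P4 is not dominated — it holds its own against P1 at North (5>4); P2 at North (5>4); P3 at North (5>2); P5 at South (4>0).
P5 is not dominated — it holds its own against P1 at North (7>4); P2 at North (7>4); P3 at North (7>2); P4 at North (7>5).

none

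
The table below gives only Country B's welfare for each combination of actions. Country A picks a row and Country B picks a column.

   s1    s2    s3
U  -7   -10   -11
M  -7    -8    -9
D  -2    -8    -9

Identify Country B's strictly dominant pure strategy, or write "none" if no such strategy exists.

s1 vs s2: U: -7>-10, M: -7>-8, D: -2>-8.
s1 vs s3: U: -7>-11, M: -7>-9, D: -2>-9.
s1 strictly beats every other strategy against every opponent action, so it is strictly dominant.

s1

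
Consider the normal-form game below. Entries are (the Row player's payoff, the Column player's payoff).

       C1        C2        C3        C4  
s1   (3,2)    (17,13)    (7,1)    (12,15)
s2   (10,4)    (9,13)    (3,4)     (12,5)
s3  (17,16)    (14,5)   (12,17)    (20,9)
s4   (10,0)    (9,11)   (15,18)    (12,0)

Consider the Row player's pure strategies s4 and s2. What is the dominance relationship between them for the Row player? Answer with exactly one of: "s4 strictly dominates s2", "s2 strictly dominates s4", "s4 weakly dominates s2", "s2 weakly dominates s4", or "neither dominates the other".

Compare s4 to s2 across each choice by the Column player: C1: 10=10, C2: 9=9, C3: 15>3, C4: 12=12.
s4 is at least as good everywhere and strictly better somewhere (tied only at C1, C2, C4), so s4 weakly but not strictly dominates s2.

s4 weakly dominates s2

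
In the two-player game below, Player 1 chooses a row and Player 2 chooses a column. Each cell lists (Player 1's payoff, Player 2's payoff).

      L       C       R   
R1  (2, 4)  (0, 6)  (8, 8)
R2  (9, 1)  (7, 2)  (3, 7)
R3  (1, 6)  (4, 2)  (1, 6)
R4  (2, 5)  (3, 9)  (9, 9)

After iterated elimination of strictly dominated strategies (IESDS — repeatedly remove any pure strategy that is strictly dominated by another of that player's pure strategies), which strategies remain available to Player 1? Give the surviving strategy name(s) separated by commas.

For Player 1, R2 strictly dominates R3 on the remaining columns (L: 9>1, C: 7>4, R: 3>1); eliminate R3.
Player 2's strategy L is strictly dominated by C (R1: 6>4, R2: 2>1, R4: 9>5) and is removed.
Row R1 is eliminated: R4 beats it against every remaining column (C: 3>0, R: 9>8).
Among the remaining strategies, none is strictly dominated by another pure strategy of the same player, so the elimination stops.
Surviving strategies — Player 1: {R2, R4}; Player 2: {C, R}.

R2, R4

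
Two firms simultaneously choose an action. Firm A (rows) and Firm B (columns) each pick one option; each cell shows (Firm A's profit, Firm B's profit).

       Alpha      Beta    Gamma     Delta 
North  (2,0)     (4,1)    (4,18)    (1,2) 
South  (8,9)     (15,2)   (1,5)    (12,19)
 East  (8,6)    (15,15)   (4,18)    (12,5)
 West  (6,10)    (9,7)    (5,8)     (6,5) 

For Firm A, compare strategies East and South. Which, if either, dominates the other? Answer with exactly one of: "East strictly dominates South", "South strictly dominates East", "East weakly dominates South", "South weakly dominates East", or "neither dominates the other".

East's payoffs vs South's, by Firm B's action — Alpha: 8=8, Beta: 15=15, Gamma: 4>1, Delta: 12=12.
East is at least as good everywhere and strictly better somewhere (tied only at Alpha, Beta, Delta), so East weakly but not strictly dominates South.

East weakly dominates South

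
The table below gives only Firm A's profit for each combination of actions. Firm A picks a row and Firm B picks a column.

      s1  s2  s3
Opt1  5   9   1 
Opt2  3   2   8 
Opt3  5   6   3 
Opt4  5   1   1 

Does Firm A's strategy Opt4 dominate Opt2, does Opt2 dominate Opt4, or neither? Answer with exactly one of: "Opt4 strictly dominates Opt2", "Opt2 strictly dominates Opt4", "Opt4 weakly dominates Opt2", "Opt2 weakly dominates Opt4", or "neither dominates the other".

Opt4's payoffs vs Opt2's, by Firm B's action — s1: 5>3, s2: 1<2, s3: 1<8.
Opt4 does better at s1 but worse at s2, s3; neither strategy dominates the other.

neither dominates the other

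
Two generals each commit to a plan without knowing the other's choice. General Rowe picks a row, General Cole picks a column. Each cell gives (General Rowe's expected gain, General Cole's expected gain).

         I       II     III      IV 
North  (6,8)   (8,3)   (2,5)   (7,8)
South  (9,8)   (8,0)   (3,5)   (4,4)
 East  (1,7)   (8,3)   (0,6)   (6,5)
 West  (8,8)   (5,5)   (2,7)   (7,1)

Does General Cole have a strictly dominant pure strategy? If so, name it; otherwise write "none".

none

I fails to dominate IV at North (8=8).
II fails to dominate I at North (3<8).
III fails to dominate I at North (5<8).
IV fails to dominate I at North (8=8).
No single strategy dominates all the others.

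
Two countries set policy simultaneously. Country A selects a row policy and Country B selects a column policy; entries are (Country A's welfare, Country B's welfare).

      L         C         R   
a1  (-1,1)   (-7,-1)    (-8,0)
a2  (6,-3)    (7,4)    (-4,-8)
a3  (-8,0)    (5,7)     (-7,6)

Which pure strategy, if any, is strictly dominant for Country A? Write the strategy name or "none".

a2 vs a1: L: 6>-1, C: 7>-7, R: -4>-8.
a2 vs a3: L: 6>-8, C: 7>5, R: -4>-7.
a2 strictly beats every other strategy against every opponent action, so it is strictly dominant.

a2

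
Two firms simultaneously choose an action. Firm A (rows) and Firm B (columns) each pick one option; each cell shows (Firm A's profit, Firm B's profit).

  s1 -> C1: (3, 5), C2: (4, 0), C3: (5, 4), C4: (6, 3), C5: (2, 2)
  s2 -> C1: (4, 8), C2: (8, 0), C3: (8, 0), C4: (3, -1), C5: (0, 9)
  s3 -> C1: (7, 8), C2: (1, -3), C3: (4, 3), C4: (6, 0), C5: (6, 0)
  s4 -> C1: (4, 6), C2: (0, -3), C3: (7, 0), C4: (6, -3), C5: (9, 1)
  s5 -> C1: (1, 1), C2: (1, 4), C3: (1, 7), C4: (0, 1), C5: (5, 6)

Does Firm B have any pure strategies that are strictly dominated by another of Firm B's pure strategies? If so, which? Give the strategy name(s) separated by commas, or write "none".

C1: no other strategy beats it everywhere (C2 at s1 (5>0); C3 at s1 (5>4); C4 at s1 (5>3); C5 at s1 (5>2)).
C5 strictly dominates C2 — s1: 2>0, s2: 9>0, s3: 0>-3, s4: 1>-3, s5: 6>4.
C3: no other strategy beats it everywhere (C1 at s5 (7>1); C2 at s1 (4>0); C4 at s1 (4>3); C5 at s1 (4>2)).
C4 is strictly dominated by C3 (s1: 4>3, s2: 0>-1, s3: 3>0, s4: 0>-3, s5: 7>1).
C5 is not dominated — it holds its own against C1 at s2 (9>8); C2 at s1 (2>0); C3 at s2 (9>0); C4 at s2 (9>-1).

C2, C4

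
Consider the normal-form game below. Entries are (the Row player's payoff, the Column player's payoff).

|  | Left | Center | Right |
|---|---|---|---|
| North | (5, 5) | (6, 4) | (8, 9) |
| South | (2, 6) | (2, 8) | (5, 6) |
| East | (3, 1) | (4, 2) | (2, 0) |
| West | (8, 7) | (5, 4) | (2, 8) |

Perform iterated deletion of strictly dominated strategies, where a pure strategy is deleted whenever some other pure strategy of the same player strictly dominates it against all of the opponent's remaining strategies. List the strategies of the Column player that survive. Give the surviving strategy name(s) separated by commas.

Row South is eliminated: North beats it against every remaining column (Left: 5>2, Center: 6>2, Right: 8>5).
Row East is eliminated: North beats it against every remaining column (Left: 5>3, Center: 6>4, Right: 8>2).
The Column player's strategy Left is strictly dominated by Right (North: 9>5, West: 8>7) and is removed.
For the Row player, North strictly dominates West on the remaining columns (Center: 6>5, Right: 8>2); eliminate West.
The Column player's strategy Center is strictly dominated by Right (North: 9>4) and is removed.
Among the remaining strategies, none is strictly dominated by another pure strategy of the same player, so the elimination stops.
Surviving strategies — the Row player: {North}; the Column player: {Right}.

Right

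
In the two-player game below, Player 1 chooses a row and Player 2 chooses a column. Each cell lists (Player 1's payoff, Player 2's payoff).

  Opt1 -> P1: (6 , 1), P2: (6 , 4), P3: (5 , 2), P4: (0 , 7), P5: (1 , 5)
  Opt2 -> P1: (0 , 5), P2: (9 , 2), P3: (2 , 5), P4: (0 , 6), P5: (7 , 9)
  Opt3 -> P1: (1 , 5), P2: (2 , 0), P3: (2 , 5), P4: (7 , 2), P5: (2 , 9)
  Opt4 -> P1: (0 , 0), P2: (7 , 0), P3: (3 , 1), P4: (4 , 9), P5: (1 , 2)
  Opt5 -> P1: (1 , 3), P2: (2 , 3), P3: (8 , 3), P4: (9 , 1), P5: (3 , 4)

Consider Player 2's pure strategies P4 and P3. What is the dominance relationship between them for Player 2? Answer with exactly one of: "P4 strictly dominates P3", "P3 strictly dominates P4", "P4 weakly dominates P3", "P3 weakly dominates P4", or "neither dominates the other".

neither dominates the other

P4's payoffs vs P3's, by Player 1's action — Opt1: 7>2, Opt2: 6>5, Opt3: 2<5, Opt4: 9>1, Opt5: 1<3.
P4 does better at Opt1, Opt2, Opt4 but worse at Opt3, Opt5; neither strategy dominates the other.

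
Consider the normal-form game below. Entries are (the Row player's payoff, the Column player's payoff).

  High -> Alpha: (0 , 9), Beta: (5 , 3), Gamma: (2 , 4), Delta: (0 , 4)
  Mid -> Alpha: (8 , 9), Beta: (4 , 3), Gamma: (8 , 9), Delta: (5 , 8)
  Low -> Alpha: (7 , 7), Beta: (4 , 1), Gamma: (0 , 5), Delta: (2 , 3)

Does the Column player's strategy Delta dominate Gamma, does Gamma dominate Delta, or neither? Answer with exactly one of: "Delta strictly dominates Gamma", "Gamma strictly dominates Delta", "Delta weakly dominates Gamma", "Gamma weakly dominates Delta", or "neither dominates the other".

Compare Delta to Gamma across each opponent action: High: 4=4, Mid: 8<9, Low: 3<5.
Gamma is at least as good everywhere and strictly better somewhere (tied at High), so Gamma weakly dominates Delta.

Gamma weakly dominates Delta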